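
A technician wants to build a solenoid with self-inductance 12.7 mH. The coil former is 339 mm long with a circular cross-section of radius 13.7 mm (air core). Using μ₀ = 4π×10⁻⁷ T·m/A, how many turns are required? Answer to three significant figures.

A = πr² = π(1.370×10^-2 m)² = 5.896×10^-4 m².
From L = μ₀N²A/ℓ, N = √(Lℓ / (μ₀A)).
N = √[(1.270×10^-2)(0.339) / ((4π×10⁻⁷)×5.896×10^-4)] = √(5.810×10^6) ≈ 2410.5.

N ≈ 2410 turns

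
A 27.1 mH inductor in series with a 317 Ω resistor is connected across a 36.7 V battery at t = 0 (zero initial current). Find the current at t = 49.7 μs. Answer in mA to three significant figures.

τ = L/R = 2.710×10^-2/317 = 8.549×10^-5 s; final current I_∞ = ε/R = 36.7/317 = 0.1158 A.
I(t) = I_∞(1 − e^(−t/τ)) with t/τ = 0.581.
I = (0.1158)(1 − e^(−0.581)) = 5.104×10^-2 A.

I ≈ 51.0 mA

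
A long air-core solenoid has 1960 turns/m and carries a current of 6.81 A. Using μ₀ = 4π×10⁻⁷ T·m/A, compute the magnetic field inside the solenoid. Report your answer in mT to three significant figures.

B ≈ 16.8 mT

Inside a long solenoid, B = μ₀nI.
B = (4π×10⁻⁷)(1.960×10^3 m⁻¹)(6.81 A) = 1.677×10^-2 T.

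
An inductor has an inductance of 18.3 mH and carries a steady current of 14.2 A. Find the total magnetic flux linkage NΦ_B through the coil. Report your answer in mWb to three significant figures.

From L = NΦ_B/I, the flux linkage is NΦ_B = LI.
NΦ_B = (1.830×10^-2 H)(14.2 A) = 0.2599 Wb.

NΦ_B ≈ 260 mWb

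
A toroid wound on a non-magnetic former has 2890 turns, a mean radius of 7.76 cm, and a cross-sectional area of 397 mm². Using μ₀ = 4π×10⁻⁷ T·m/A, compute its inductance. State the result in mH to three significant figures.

L ≈ 8.55 mH

For a thin toroid, L = μ₀N²A/(2πR).
L = (4π×10⁻⁷)(2890)²(3.970×10^-4) / (2π×7.760×10^-2 m) = 8.546×10^-3 H.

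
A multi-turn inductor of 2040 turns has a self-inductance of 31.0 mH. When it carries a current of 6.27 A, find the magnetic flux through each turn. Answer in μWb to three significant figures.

From L = NΦ_B/I, the flux per turn is Φ_B = LI/N.
Φ_B = (3.100×10^-2 H)(6.27 A)/2040 = 9.528×10^-5 Wb.

Φ_B ≈ 95.3 μWb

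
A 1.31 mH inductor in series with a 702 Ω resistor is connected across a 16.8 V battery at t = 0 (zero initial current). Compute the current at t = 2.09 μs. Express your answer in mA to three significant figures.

τ = L/R = 1.310×10^-3/702 = 1.866×10^-6 s; final current I_∞ = ε/R = 16.8/702 = 2.393×10^-2 A.
I(t) = I_∞(1 − e^(−t/τ)) with t/τ = 1.120.
I = (2.393×10^-2)(1 − e^(−1.120)) = 1.612×10^-2 A.

I ≈ 16.1 mA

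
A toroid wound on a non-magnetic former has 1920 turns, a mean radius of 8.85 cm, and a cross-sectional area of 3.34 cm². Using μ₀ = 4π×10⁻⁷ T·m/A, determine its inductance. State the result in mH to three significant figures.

For a thin toroid, L = μ₀N²A/(2πR).
L = (4π×10⁻⁷)(1920)²(3.340×10^-4) / (2π×8.850×10^-2 m) = 2.783×10^-3 H.

L ≈ 2.78 mH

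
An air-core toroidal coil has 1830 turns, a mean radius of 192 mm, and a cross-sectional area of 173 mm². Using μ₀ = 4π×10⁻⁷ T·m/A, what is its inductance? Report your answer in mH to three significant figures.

L ≈ 0.603 mH

For a thin toroid, L = μ₀N²A/(2πR).
L = (4π×10⁻⁷)(1830)²(1.730×10^-4) / (2π×0.192 m) = 6.034997×10^-4 H.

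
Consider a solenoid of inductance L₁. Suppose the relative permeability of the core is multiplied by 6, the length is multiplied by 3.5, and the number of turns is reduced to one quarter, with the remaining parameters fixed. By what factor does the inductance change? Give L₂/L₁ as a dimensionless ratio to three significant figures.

For a solenoid, L ∝ μᵣN²A/ℓ.
L₂/L₁ = (6) × (3.5)^-1 × (0.25)^2 = 0.107.

L₂/L₁ = 0.107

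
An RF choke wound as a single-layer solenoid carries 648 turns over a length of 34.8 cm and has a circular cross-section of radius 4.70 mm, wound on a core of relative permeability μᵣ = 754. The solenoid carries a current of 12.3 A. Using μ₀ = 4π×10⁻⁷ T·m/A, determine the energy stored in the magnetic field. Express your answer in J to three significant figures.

U ≈ 6.00 J

A = πr² = π(4.700×10^-3 m)² = 6.940×10^-5 m².
L = μ₀μᵣN²A/ℓ = (4π×10⁻⁷)(754)(648)²(6.940×10^-5)/(0.348) = 7.934×10^-2 H.
U = ½LI² = ½(7.934×10^-2)(12.3)² = 6.002 J.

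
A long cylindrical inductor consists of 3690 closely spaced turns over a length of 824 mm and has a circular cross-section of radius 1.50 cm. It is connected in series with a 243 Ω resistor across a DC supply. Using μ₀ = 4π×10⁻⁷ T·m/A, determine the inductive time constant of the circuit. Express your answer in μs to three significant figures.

A = πr² = π(1.500×10^-2 m)² = 7.069×10^-4 m².
L = μ₀N²A/ℓ = (4π×10⁻⁷)(3690)²(7.069×10^-4)/(0.824) = 1.468×10^-2 H.
τ = L/R = (1.468×10^-2)/(243) = 6.040×10^-5 s.

τ ≈ 60.4 μs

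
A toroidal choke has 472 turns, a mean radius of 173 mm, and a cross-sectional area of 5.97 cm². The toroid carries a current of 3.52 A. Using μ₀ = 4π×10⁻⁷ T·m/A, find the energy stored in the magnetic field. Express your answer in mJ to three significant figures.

U ≈ 0.953 mJ

L = μ₀N²A/(2πR) = (4π×10⁻⁷)(472)²(5.970×10^-4)/(2π×0.173) = 1.538×10^-4 H.
U = ½LI² = ½(1.538×10^-4)(3.52)² = 9.526×10^-4 J.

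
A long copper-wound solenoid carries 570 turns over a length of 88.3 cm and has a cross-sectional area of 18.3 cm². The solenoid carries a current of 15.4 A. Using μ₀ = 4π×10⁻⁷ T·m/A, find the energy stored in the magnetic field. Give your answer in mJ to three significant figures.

U ≈ 100 mJ

A = 18.3 cm² = 1.830×10^-3 m².
L = μ₀N²A/ℓ = (4π×10⁻⁷)(570)²(1.830×10^-3)/(0.883) = 8.462×10^-4 H.
U = ½LI² = ½(8.462×10^-4)(15.4)² = 0.1003 J.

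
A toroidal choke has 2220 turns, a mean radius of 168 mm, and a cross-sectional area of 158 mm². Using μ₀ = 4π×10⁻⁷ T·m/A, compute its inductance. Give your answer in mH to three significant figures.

L ≈ 0.927 mH

For a thin toroid, L = μ₀N²A/(2πR).
L = (4π×10⁻⁷)(2220)²(1.580×10^-4) / (2π×0.168 m) = 9.270×10^-4 H.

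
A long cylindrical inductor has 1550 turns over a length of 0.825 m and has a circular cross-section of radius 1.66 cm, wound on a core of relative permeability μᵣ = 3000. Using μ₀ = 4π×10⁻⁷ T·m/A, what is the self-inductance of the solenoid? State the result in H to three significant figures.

L ≈ 9.50 H

A = πr² = π(1.660×10^-2 m)² = 8.657×10^-4 m².
For a long solenoid, L = μ₀μᵣN²A/ℓ.
L = (4π×10⁻⁷)(3000)(1550)²(8.657×10^-4)/(0.825 m) = 9.504 H.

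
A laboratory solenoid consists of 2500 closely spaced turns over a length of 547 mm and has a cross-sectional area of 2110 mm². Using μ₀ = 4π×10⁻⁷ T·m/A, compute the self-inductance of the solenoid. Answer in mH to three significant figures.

A = 2110 mm² = 2.110×10^-3 m².
For a long solenoid, L = μ₀N²A/ℓ.
L = (4π×10⁻⁷)(2500)²(2.110×10^-3)/(0.547 m) = 3.030×10^-2 H.

L ≈ 30.3 mH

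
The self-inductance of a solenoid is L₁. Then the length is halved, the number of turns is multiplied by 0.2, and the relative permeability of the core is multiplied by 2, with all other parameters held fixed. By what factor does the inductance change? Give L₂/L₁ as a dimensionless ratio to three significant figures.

L₂/L₁ = 0.160

For a solenoid, L ∝ μᵣN²A/ℓ.
L₂/L₁ = (0.5)^-1 × (0.2)^2 × (2) = 0.160.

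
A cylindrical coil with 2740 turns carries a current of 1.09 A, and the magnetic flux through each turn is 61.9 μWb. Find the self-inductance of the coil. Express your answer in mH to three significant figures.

Self-inductance is defined by L = NΦ_B/I (flux linkage over current).
L = (2740)(6.190×10^-5 Wb)/(1.09 A) = 0.1556 H.

L ≈ 156 mH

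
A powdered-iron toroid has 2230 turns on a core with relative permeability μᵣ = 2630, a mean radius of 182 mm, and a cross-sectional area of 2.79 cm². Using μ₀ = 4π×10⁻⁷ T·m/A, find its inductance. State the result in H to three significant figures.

L ≈ 4.01 H

For a thin toroid, L = μ₀μᵣN²A/(2πR).
L = (4π×10⁻⁷)(2630)(2230)²(2.790×10^-4) / (2π×0.182 m) = 4.01 H.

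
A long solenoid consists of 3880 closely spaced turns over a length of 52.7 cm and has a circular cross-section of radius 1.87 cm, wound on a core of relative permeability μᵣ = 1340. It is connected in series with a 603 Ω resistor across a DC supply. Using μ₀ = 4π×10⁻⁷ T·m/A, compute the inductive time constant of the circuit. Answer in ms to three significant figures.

A = πr² = π(1.870×10^-2 m)² = 1.099×10^-3 m².
L = μ₀μᵣN²A/ℓ = (4π×10⁻⁷)(1340)(3880)²(1.099×10^-3)/(0.527) = 52.84 H.
τ = L/R = (52.84)/(603) = 8.764×10^-2 s.

τ ≈ 87.6 ms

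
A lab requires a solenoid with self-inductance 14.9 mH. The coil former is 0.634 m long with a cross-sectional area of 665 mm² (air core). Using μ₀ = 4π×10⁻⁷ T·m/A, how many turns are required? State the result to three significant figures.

N ≈ 3360 turns

A = 665 mm² = 6.650×10^-4 m².
From L = μ₀N²A/ℓ, N = √(Lℓ / (μ₀A)).
N = √[(1.490×10^-2)(0.634) / ((4π×10⁻⁷)×6.650×10^-4)] = √(1.130×10^7) ≈ 3362.2.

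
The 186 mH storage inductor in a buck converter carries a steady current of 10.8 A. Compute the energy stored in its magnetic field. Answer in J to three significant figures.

Stored magnetic energy: U = ½LI².
U = ½(0.186 H)(10.8 A)² = 10.848 J.

U ≈ 10.8 J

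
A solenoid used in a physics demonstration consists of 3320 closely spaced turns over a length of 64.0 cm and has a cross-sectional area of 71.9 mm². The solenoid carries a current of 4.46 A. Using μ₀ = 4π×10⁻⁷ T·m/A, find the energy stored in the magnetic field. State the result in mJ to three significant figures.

A = 71.9 mm² = 7.190×10^-5 m².
L = μ₀N²A/ℓ = (4π×10⁻⁷)(3320)²(7.190×10^-5)/(0.64) = 1.556×10^-3 H.
U = ½LI² = ½(1.556×10^-3)(4.46)² = 1.548×10^-2 J.

U ≈ 15.5 mJ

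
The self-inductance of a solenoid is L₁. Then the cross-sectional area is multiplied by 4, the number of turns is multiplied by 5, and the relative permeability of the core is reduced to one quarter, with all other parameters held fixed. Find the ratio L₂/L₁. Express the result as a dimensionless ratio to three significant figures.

For a solenoid, L ∝ μᵣN²A/ℓ.
L₂/L₁ = (4) × (5)^2 × (0.25) = 25.0.

L₂/L₁ = 25.0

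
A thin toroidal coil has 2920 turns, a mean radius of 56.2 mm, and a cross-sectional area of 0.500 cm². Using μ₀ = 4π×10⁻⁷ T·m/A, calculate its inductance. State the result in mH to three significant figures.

L ≈ 1.52 mH

For a thin toroid, L = μ₀N²A/(2πR).
L = (4π×10⁻⁷)(2920)²(5.000×10^-5) / (2π×5.620×10^-2 m) = 1.517×10^-3 H.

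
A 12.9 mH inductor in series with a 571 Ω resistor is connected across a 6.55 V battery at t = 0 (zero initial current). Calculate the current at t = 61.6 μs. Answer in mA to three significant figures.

I ≈ 10.7 mA

τ = L/R = 1.290×10^-2/571 = 2.259×10^-5 s; final current I_∞ = ε/R = 6.55/571 = 1.147×10^-2 A.
I(t) = I_∞(1 − e^(−t/τ)) with t/τ = 2.727.
I = (1.147×10^-2)(1 − e^(−2.727)) = 1.072×10^-2 A.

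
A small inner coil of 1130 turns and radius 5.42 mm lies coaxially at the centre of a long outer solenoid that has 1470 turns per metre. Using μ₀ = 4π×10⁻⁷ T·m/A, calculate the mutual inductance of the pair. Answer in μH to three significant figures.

M ≈ 193 μH

The outer solenoid produces a uniform field B₁ = μ₀n₁I₁ across the inner coil,
so the flux linkage is N₂Φ = N₂B₁A₂ = μ₀n₁N₂A₂·I₁, giving M = μ₀n₁N₂A₂.
A₂ = πr² = π(5.420×10^-3 m)² = 9.229×10^-5 m².
M = (4π×10⁻⁷)(1470)(1130)(9.229×10^-5) = 1.926×10^-4 H.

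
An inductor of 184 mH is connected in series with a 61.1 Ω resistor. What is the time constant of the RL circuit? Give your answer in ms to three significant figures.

τ ≈ 3.01 ms

τ = L/R = (0.184 H)/(61.1 Ω) = 3.011×10^-3 s.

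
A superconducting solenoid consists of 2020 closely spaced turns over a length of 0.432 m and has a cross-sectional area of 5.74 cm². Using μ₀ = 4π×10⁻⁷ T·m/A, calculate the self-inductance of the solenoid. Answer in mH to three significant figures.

L ≈ 6.81 mH

A = 5.74 cm² = 5.740×10^-4 m².
For a long solenoid, L = μ₀N²A/ℓ.
L = (4π×10⁻⁷)(2020)²(5.740×10^-4)/(0.432 m) = 6.813×10^-3 H.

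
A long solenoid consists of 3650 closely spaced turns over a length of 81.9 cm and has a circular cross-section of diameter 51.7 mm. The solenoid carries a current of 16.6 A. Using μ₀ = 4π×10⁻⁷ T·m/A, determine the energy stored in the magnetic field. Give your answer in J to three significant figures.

A = π(d/2)² = π(2.585×10^-2 m)² = 2.099×10^-3 m².
L = μ₀N²A/ℓ = (4π×10⁻⁷)(3650)²(2.099×10^-3)/(0.819) = 4.291×10^-2 H.
U = ½LI² = ½(4.291×10^-2)(16.6)² = 5.912 J.

U ≈ 5.91 J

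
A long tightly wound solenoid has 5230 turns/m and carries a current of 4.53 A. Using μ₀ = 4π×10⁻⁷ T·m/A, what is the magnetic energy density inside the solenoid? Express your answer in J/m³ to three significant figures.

B = μ₀nI = (4π×10⁻⁷)(5.230×10^3)(4.53) = 2.977×10^-2 T.
u = B²/(2μ₀) = (2.977×10^-2)²/(2×4π×10⁻⁷) = 352.7 J/m³.

u ≈ 353 J/m³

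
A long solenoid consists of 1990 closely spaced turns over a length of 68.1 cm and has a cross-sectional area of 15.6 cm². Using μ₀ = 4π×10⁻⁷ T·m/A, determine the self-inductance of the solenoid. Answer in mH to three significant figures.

A = 15.6 cm² = 1.560×10^-3 m².
For a long solenoid, L = μ₀N²A/ℓ.
L = (4π×10⁻⁷)(1990)²(1.560×10^-3)/(0.681 m) = 1.140×10^-2 H.

L ≈ 11.4 mH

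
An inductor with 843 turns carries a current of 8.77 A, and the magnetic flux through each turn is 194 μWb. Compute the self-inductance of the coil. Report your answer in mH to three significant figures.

L ≈ 18.6 mH

Self-inductance is defined by L = NΦ_B/I (flux linkage over current).
L = (843)(1.940×10^-4 Wb)/(8.77 A) = 1.8648×10^-2 H.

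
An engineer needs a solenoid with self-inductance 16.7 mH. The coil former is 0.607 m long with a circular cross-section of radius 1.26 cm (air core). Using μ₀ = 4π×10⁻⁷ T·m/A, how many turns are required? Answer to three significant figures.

A = πr² = π(1.260×10^-2 m)² = 4.988×10^-4 m².
From L = μ₀N²A/ℓ, N = √(Lℓ / (μ₀A)).
N = √[(1.670×10^-2)(0.607) / ((4π×10⁻⁷)×4.988×10^-4)] = √(1.617×10^7) ≈ 4021.6.

N ≈ 4020 turns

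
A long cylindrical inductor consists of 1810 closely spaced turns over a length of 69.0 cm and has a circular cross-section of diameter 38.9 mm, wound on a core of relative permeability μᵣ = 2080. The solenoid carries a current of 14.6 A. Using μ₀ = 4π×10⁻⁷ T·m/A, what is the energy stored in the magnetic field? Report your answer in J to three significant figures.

U ≈ 1570 J

A = π(d/2)² = π(1.945×10^-2 m)² = 1.188×10^-3 m².
L = μ₀μᵣN²A/ℓ = (4π×10⁻⁷)(2080)(1810)²(1.188×10^-3)/(0.69) = 14.749 H.
U = ½LI² = ½(14.749)(14.6)² = 1.572×10^3 J.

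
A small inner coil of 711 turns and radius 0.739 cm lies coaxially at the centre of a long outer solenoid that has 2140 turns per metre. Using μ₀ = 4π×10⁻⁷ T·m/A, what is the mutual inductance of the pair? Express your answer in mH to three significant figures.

The outer solenoid produces a uniform field B₁ = μ₀n₁I₁ across the inner coil,
so the flux linkage is N₂Φ = N₂B₁A₂ = μ₀n₁N₂A₂·I₁, giving M = μ₀n₁N₂A₂.
A₂ = πr² = π(7.390×10^-3 m)² = 1.716×10^-4 m².
M = (4π×10⁻⁷)(2140)(711)(1.716×10^-4) = 3.280×10^-4 H.

M ≈ 0.328 mH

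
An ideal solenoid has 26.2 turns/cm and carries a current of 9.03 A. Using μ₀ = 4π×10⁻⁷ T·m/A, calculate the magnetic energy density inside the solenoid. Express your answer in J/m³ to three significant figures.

B = μ₀nI = (4π×10⁻⁷)(2.620×10^3)(9.03) = 2.973×10^-2 T.
u = B²/(2μ₀) = (2.973×10^-2)²/(2×4π×10⁻⁷) = 351.7 J/m³.

u ≈ 352 J/m³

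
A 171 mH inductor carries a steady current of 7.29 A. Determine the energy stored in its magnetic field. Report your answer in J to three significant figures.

U ≈ 4.54 J

Stored magnetic energy: U = ½LI².
U = ½(0.171 H)(7.29 A)² = 4.544 J.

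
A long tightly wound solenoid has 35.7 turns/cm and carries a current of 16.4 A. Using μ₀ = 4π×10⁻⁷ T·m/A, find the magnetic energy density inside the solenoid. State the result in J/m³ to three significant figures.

u ≈ 2150 J/m³

B = μ₀nI = (4π×10⁻⁷)(3.570×10^3)(16.4) = 7.357×10^-2 T.
u = B²/(2μ₀) = (7.357×10^-2)²/(2×4π×10⁻⁷) = 2.154×10^3 J/m³.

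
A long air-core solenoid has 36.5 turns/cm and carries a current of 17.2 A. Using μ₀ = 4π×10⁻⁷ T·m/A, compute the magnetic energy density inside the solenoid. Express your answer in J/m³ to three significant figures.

u ≈ 2480 J/m³

B = μ₀nI = (4π×10⁻⁷)(3.650×10^3)(17.2) = 7.889×10^-2 T.
u = B²/(2μ₀) = (7.889×10^-2)²/(2×4π×10⁻⁷) = 2.476×10^3 J/m³.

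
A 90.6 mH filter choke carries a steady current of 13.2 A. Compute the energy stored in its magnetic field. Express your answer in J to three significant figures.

U ≈ 7.89 J

Stored magnetic energy: U = ½LI².
U = ½(9.060×10^-2 H)(13.2 A)² = 7.893 J.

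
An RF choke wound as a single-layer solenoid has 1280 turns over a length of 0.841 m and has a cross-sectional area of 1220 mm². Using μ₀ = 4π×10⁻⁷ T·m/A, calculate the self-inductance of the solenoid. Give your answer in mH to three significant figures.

A = 1220 mm² = 1.220×10^-3 m².
For a long solenoid, L = μ₀N²A/ℓ.
L = (4π×10⁻⁷)(1280)²(1.220×10^-3)/(0.841 m) = 2.987×10^-3 H.

L ≈ 2.99 mH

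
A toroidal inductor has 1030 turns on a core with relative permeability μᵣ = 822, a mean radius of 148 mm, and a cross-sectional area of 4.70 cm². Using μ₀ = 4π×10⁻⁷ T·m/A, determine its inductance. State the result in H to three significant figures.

L ≈ 0.554 H

For a thin toroid, L = μ₀μᵣN²A/(2πR).
L = (4π×10⁻⁷)(822)(1030)²(4.700×10^-4) / (2π×0.148 m) = 0.5539 H.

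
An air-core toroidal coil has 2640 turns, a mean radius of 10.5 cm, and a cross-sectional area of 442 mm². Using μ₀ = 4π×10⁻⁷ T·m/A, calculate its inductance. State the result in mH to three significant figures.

L ≈ 5.87 mH

For a thin toroid, L = μ₀N²A/(2πR).
L = (4π×10⁻⁷)(2640)²(4.420×10^-4) / (2π×0.105 m) = 5.868×10^-3 H.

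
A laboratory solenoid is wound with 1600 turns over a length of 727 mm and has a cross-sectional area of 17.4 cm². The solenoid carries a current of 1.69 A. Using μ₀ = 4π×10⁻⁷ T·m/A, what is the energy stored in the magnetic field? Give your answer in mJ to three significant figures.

A = 17.4 cm² = 1.740×10^-3 m².
L = μ₀N²A/ℓ = (4π×10⁻⁷)(1600)²(1.740×10^-3)/(0.727) = 7.700×10^-3 H.
U = ½LI² = ½(7.700×10^-3)(1.69)² = 1.100×10^-2 J.

U ≈ 11.0 mJ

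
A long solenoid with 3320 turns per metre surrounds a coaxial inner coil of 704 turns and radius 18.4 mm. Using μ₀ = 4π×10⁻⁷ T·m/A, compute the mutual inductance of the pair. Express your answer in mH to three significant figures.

M ≈ 3.12 mH

The outer solenoid produces a uniform field B₁ = μ₀n₁I₁ across the inner coil,
so the flux linkage is N₂Φ = N₂B₁A₂ = μ₀n₁N₂A₂·I₁, giving M = μ₀n₁N₂A₂.
A₂ = πr² = π(1.840×10^-2 m)² = 1.064×10^-3 m².
M = (4π×10⁻⁷)(3320)(704)(1.064×10^-3) = 3.124×10^-3 H.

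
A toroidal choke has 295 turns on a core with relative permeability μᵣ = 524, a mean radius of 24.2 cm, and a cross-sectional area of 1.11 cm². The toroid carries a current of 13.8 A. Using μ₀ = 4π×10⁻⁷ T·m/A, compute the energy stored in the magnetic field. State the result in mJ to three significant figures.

U ≈ 398 mJ

L = μ₀μᵣN²A/(2πR) = (4π×10⁻⁷)(524)(295)²(1.110×10^-4)/(2π×0.242) = 4.183×10^-3 H.
U = ½LI² = ½(4.183×10^-3)(13.8)² = 0.3983 J.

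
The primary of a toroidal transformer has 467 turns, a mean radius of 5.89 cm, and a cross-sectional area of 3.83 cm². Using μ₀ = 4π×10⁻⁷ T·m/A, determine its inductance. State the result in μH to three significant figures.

L ≈ 284 μH

For a thin toroid, L = μ₀N²A/(2πR).
L = (4π×10⁻⁷)(467)²(3.830×10^-4) / (2π×5.890×10^-2 m) = 2.836×10^-4 H.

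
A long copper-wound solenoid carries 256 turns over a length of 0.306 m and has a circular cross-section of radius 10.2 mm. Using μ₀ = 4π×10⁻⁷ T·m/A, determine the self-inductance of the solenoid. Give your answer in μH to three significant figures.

A = πr² = π(1.020×10^-2 m)² = 3.269×10^-4 m².
For a long solenoid, L = μ₀N²A/ℓ.
L = (4π×10⁻⁷)(256)²(3.269×10^-4)/(0.306 m) = 8.797×10^-5 H.

L ≈ 88.0 μH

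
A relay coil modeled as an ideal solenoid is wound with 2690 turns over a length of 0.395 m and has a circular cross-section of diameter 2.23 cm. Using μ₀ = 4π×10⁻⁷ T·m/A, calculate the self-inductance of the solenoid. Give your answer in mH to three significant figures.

L ≈ 8.99 mH

A = π(d/2)² = π(1.115×10^-2 m)² = 3.906×10^-4 m².
For a long solenoid, L = μ₀N²A/ℓ.
L = (4π×10⁻⁷)(2690)²(3.906×10^-4)/(0.395 m) = 8.991×10^-3 H.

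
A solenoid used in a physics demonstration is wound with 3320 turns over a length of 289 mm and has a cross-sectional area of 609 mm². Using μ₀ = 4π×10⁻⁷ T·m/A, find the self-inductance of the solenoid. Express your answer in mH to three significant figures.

L ≈ 29.2 mH

A = 609 mm² = 6.090×10^-4 m².
For a long solenoid, L = μ₀N²A/ℓ.
L = (4π×10⁻⁷)(3320)²(6.090×10^-4)/(0.289 m) = 2.919×10^-2 H.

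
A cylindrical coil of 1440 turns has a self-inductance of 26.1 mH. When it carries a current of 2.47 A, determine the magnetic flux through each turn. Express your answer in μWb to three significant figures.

From L = NΦ_B/I, the flux per turn is Φ_B = LI/N.
Φ_B = (2.610×10^-2 H)(2.47 A)/1440 = 4.477×10^-5 Wb.

Φ_B ≈ 44.8 μWb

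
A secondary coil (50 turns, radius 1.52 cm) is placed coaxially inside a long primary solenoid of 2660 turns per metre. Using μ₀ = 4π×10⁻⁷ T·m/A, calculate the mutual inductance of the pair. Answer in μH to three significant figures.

M ≈ 121 μH

The outer solenoid produces a uniform field B₁ = μ₀n₁I₁ across the inner coil,
so the flux linkage is N₂Φ = N₂B₁A₂ = μ₀n₁N₂A₂·I₁, giving M = μ₀n₁N₂A₂.
A₂ = πr² = π(1.520×10^-2 m)² = 7.258×10^-4 m².
M = (4π×10⁻⁷)(2660)(50)(7.258×10^-4) = 1.213×10^-4 H.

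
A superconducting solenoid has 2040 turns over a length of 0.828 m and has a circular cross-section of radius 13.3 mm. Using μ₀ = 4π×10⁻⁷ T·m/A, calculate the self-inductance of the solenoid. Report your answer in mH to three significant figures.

L ≈ 3.51 mH

A = πr² = π(1.330×10^-2 m)² = 5.557×10^-4 m².
For a long solenoid, L = μ₀N²A/ℓ.
L = (4π×10⁻⁷)(2040)²(5.557×10^-4)/(0.828 m) = 3.510×10^-3 H.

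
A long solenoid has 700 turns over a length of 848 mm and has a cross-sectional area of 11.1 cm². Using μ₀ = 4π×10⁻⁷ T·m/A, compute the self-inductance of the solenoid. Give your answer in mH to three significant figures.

A = 11.1 cm² = 1.110×10^-3 m².
For a long solenoid, L = μ₀N²A/ℓ.
L = (4π×10⁻⁷)(700)²(1.110×10^-3)/(0.848 m) = 8.060×10^-4 H.

L ≈ 0.806 mH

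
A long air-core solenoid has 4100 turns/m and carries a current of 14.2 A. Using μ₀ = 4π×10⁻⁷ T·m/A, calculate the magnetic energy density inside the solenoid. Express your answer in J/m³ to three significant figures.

B = μ₀nI = (4π×10⁻⁷)(4.100×10^3)(14.2) = 7.316×10^-2 T.
u = B²/(2μ₀) = (7.316×10^-2)²/(2×4π×10⁻⁷) = 2.130×10^3 J/m³.

u ≈ 2130 J/m³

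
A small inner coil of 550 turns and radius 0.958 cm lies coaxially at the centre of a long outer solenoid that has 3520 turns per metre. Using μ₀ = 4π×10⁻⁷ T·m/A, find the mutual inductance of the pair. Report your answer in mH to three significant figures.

The outer solenoid produces a uniform field B₁ = μ₀n₁I₁ across the inner coil,
so the flux linkage is N₂Φ = N₂B₁A₂ = μ₀n₁N₂A₂·I₁, giving M = μ₀n₁N₂A₂.
A₂ = πr² = π(9.580×10^-3 m)² = 2.883×10^-4 m².
M = (4π×10⁻⁷)(3520)(550)(2.883×10^-4) = 7.014×10^-4 H.

M ≈ 0.701 mH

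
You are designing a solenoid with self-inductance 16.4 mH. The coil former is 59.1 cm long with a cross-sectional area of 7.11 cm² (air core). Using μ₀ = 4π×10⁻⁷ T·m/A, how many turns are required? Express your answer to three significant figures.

N ≈ 3290 turns

A = 7.11 cm² = 7.110×10^-4 m².
From L = μ₀N²A/ℓ, N = √(Lℓ / (μ₀A)).
N = √[(1.640×10^-2)(0.591) / ((4π×10⁻⁷)×7.110×10^-4)] = √(1.0848×10^7) ≈ 3293.6.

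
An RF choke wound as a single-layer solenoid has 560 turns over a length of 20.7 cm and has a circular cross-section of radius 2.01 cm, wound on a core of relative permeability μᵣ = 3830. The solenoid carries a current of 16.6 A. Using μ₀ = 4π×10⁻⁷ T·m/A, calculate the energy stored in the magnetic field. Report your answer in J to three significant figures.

A = πr² = π(2.010×10^-2 m)² = 1.269×10^-3 m².
L = μ₀μᵣN²A/ℓ = (4π×10⁻⁷)(3830)(560)²(1.269×10^-3)/(0.207) = 9.2546 H.
U = ½LI² = ½(9.2546)(16.6)² = 1.275×10^3 J.

U ≈ 1280 J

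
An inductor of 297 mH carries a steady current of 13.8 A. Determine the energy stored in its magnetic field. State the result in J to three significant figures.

U ≈ 28.3 J

Stored magnetic energy: U = ½LI².
U = ½(0.297 H)(13.8 A)² = 28.28 J.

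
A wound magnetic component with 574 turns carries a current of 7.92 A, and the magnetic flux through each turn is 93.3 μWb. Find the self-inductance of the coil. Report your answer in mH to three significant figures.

L ≈ 6.76 mH

Self-inductance is defined by L = NΦ_B/I (flux linkage over current).
L = (574)(9.330×10^-5 Wb)/(7.92 A) = 6.762×10^-3 H.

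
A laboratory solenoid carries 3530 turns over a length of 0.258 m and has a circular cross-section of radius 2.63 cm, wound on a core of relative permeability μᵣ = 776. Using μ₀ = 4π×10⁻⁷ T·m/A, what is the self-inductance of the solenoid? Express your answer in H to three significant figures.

L ≈ 102 H

A = πr² = π(2.630×10^-2 m)² = 2.173×10^-3 m².
For a long solenoid, L = μ₀μᵣN²A/ℓ.
L = (4π×10⁻⁷)(776)(3530)²(2.173×10^-3)/(0.258 m) = 102.3 H.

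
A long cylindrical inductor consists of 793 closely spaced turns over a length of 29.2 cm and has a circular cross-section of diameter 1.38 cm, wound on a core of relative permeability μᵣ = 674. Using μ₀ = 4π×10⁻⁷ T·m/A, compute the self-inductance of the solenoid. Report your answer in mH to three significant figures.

L ≈ 273 mH

A = π(d/2)² = π(6.900×10^-3 m)² = 1.496×10^-4 m².
For a long solenoid, L = μ₀μᵣN²A/ℓ.
L = (4π×10⁻⁷)(674)(793)²(1.496×10^-4)/(0.292 m) = 0.2728 H.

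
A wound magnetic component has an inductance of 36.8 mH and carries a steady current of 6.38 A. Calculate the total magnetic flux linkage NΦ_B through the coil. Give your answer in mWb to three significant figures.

From L = NΦ_B/I, the flux linkage is NΦ_B = LI.
NΦ_B = (3.680×10^-2 H)(6.38 A) = 0.2348 Wb.

NΦ_B ≈ 235 mWb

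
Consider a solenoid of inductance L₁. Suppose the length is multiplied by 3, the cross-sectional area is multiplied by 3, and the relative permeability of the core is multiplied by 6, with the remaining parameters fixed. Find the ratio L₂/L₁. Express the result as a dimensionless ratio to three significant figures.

L₂/L₁ = 6.00

For a solenoid, L ∝ μᵣN²A/ℓ.
L₂/L₁ = (3)^-1 × (3) × (6) = 6.00.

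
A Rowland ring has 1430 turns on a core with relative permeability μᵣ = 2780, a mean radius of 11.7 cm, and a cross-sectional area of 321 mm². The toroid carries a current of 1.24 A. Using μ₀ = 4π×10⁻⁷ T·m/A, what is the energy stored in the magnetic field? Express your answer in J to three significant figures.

U ≈ 2.40 J

L = μ₀μᵣN²A/(2πR) = (4π×10⁻⁷)(2780)(1430)²(3.210×10^-4)/(2π×0.117) = 3.119 H.
U = ½LI² = ½(3.119)(1.24)² = 2.398 J.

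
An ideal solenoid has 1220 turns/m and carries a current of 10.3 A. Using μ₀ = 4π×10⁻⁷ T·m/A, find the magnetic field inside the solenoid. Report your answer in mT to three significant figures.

Inside a long solenoid, B = μ₀nI.
B = (4π×10⁻⁷)(1.220×10^3 m⁻¹)(10.3 A) = 1.579×10^-2 T.

B ≈ 15.8 mT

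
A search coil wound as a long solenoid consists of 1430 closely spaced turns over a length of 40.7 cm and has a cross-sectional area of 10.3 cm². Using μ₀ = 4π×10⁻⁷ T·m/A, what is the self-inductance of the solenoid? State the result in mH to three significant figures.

L ≈ 6.50 mH

A = 10.3 cm² = 1.030×10^-3 m².
For a long solenoid, L = μ₀N²A/ℓ.
L = (4π×10⁻⁷)(1430)²(1.030×10^-3)/(0.407 m) = 6.503×10^-3 H.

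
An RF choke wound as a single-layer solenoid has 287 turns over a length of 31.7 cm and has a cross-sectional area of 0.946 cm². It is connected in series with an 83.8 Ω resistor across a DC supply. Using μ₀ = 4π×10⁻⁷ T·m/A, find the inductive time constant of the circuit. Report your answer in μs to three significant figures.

A = 0.946 cm² = 9.460×10^-5 m².
L = μ₀N²A/ℓ = (4π×10⁻⁷)(287)²(9.460×10^-5)/(0.317) = 3.089×10^-5 H.
τ = L/R = (3.089×10^-5)/(83.8) = 3.686×10^-7 s.

τ ≈ 0.369 μs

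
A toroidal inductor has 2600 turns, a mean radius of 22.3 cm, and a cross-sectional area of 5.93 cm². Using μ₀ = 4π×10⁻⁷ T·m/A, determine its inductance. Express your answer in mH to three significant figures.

L ≈ 3.60 mH

For a thin toroid, L = μ₀N²A/(2πR).
L = (4π×10⁻⁷)(2600)²(5.930×10^-4) / (2π×0.223 m) = 3.595×10^-3 H.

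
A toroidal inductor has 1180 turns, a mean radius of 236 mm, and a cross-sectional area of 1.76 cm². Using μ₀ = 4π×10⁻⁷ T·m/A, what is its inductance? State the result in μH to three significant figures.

For a thin toroid, L = μ₀N²A/(2πR).
L = (4π×10⁻⁷)(1180)²(1.760×10^-4) / (2π×0.236 m) = 2.077×10^-4 H.

L ≈ 208 μH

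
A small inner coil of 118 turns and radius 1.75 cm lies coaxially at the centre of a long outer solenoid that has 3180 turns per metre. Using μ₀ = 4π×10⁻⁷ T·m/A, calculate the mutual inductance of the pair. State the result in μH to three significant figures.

The outer solenoid produces a uniform field B₁ = μ₀n₁I₁ across the inner coil,
so the flux linkage is N₂Φ = N₂B₁A₂ = μ₀n₁N₂A₂·I₁, giving M = μ₀n₁N₂A₂.
A₂ = πr² = π(1.750×10^-2 m)² = 9.621×10^-4 m².
M = (4π×10⁻⁷)(3180)(118)(9.621×10^-4) = 4.537×10^-4 H.

M ≈ 454 μH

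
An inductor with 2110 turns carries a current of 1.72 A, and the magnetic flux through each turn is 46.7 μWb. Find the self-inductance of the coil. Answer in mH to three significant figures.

L ≈ 57.3 mH

Self-inductance is defined by L = NΦ_B/I (flux linkage over current).
L = (2110)(4.670×10^-5 Wb)/(1.72 A) = 5.729×10^-2 H.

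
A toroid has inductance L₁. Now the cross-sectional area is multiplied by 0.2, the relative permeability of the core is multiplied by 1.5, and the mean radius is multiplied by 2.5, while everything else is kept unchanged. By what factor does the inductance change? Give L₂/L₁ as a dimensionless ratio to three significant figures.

L₂/L₁ = 0.120

For a toroid, L ∝ μᵣN²A/R.
L₂/L₁ = (0.2) × (1.5) × (2.5)^-1 = 0.120.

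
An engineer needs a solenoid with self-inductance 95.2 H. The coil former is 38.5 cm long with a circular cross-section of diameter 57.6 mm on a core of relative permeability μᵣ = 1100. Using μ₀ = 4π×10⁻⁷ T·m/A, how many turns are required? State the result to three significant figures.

A = π(d/2)² = π(2.880×10^-2 m)² = 2.606×10^-3 m².
From L = μ₀μᵣN²A/ℓ, N = √(Lℓ / (μ₀μᵣA)).
N = √[(95.2)(0.385) / ((4π×10⁻⁷)(1100)×2.606×10^-3)] = √(1.018×10^7) ≈ 3189.9.

N ≈ 3190 turns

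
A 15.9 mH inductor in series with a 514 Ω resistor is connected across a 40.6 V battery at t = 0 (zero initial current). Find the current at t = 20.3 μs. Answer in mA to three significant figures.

τ = L/R = 1.590×10^-2/514 = 3.093×10^-5 s; final current I_∞ = ε/R = 40.6/514 = 7.899×10^-2 A.
I(t) = I_∞(1 − e^(−t/τ)) with t/τ = 0.656.
I = (7.899×10^-2)(1 − e^(−0.656)) = 3.801×10^-2 A.

I ≈ 38.0 mA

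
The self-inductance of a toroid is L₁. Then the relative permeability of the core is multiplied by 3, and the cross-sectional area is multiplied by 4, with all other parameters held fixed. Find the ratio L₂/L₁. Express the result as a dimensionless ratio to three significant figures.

For a toroid, L ∝ μᵣN²A/R.
L₂/L₁ = (3) × (4) = 12.0.

L₂/L₁ = 12.0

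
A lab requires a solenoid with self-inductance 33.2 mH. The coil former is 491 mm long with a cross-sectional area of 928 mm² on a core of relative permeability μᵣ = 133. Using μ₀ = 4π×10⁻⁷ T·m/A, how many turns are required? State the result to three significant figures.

N ≈ 324 turns

A = 928 mm² = 9.280×10^-4 m².
From L = μ₀μᵣN²A/ℓ, N = √(Lℓ / (μ₀μᵣA)).
N = √[(3.320×10^-2)(0.491) / ((4π×10⁻⁷)(133)×9.280×10^-4)] = √(1.051×10^5) ≈ 324.2.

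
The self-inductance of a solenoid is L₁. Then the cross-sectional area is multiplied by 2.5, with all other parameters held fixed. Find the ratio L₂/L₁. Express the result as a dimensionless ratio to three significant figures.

L₂/L₁ = 2.50

For a solenoid, L ∝ μᵣN²A/ℓ.
L₂/L₁ = (2.5) = 2.50.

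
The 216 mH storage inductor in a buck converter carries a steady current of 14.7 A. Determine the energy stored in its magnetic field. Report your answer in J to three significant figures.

Stored magnetic energy: U = ½LI².
U = ½(0.216 H)(14.7 A)² = 23.34 J.

U ≈ 23.3 J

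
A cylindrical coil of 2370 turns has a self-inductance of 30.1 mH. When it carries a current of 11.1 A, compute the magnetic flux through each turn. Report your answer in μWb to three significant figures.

Φ_B ≈ 141 μWb

From L = NΦ_B/I, the flux per turn is Φ_B = LI/N.
Φ_B = (3.010×10^-2 H)(11.1 A)/2370 = 1.410×10^-4 Wb.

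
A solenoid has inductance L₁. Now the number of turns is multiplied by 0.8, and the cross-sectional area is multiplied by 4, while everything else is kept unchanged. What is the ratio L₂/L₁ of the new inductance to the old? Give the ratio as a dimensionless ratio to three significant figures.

For a solenoid, L ∝ μᵣN²A/ℓ.
L₂/L₁ = (0.8)^2 × (4) = 2.56.

L₂/L₁ = 2.56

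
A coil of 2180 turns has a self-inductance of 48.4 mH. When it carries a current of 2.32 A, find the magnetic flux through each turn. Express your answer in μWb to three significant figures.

From L = NΦ_B/I, the flux per turn is Φ_B = LI/N.
Φ_B = (4.840×10^-2 H)(2.32 A)/2180 = 5.151×10^-5 Wb.

Φ_B ≈ 51.5 μWb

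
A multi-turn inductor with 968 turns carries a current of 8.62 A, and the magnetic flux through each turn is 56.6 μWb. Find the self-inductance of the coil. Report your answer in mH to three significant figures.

L ≈ 6.36 mH

Self-inductance is defined by L = NΦ_B/I (flux linkage over current).
L = (968)(5.660×10^-5 Wb)/(8.62 A) = 6.356×10^-3 H.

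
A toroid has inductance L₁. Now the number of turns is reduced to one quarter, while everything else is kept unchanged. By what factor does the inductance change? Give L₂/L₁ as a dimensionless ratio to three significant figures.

L₂/L₁ = 0.0625

For a toroid, L ∝ μᵣN²A/R.
L₂/L₁ = (0.25)^2 = 0.0625.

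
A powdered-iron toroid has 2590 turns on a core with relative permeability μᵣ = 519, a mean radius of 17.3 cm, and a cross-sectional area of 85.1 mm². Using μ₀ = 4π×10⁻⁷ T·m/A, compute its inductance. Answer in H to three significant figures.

For a thin toroid, L = μ₀μᵣN²A/(2πR).
L = (4π×10⁻⁷)(519)(2590)²(8.510×10^-5) / (2π×0.173 m) = 0.3425 H.

L ≈ 0.343 H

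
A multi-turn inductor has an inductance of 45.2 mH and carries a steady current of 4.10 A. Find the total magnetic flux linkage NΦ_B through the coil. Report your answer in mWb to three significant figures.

From L = NΦ_B/I, the flux linkage is NΦ_B = LI.
NΦ_B = (4.520×10^-2 H)(4.10 A) = 0.1853 Wb.

NΦ_B ≈ 185 mWb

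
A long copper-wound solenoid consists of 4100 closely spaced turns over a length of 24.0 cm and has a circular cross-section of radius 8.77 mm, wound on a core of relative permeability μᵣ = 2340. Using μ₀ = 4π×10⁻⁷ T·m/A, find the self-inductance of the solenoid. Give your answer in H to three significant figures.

L ≈ 49.8 H

A = πr² = π(8.770×10^-3 m)² = 2.416×10^-4 m².
For a long solenoid, L = μ₀μᵣN²A/ℓ.
L = (4π×10⁻⁷)(2340)(4100)²(2.416×10^-4)/(0.24 m) = 49.77 H.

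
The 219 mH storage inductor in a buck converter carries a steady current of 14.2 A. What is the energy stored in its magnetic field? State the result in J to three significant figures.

U ≈ 22.1 J

Stored magnetic energy: U = ½LI².
U = ½(0.219 H)(14.2 A)² = 22.08 J.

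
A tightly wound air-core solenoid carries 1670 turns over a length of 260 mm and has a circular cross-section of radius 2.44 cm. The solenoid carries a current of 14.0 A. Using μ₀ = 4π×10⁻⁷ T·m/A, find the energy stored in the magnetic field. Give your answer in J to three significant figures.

A = πr² = π(2.440×10^-2 m)² = 1.870×10^-3 m².
L = μ₀N²A/ℓ = (4π×10⁻⁷)(1670)²(1.870×10^-3)/(0.26) = 2.521×10^-2 H.
U = ½LI² = ½(2.521×10^-2)(14.0)² = 2.471 J.

U ≈ 2.47 J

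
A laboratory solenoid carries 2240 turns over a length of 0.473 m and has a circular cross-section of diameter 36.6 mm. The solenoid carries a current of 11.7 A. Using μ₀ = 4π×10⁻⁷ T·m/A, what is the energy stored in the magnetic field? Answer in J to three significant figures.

U ≈ 0.960 J

A = π(d/2)² = π(1.830×10^-2 m)² = 1.052×10^-3 m².
L = μ₀N²A/ℓ = (4π×10⁻⁷)(2240)²(1.052×10^-3)/(0.473) = 1.402×10^-2 H.
U = ½LI² = ½(1.402×10^-2)(11.7)² = 0.9599 J.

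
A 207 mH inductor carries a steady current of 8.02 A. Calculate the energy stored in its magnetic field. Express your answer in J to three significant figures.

U ≈ 6.66 J

Stored magnetic energy: U = ½LI².
U = ½(0.207 H)(8.02 A)² = 6.657 J.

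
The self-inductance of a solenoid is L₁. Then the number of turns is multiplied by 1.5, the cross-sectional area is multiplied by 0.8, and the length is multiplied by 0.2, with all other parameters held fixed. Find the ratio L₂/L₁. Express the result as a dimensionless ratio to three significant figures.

For a solenoid, L ∝ μᵣN²A/ℓ.
L₂/L₁ = (1.5)^2 × (0.8) × (0.2)^-1 = 9.00.

L₂/L₁ = 9.00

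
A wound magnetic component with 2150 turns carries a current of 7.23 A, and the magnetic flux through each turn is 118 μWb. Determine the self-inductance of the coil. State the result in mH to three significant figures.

L ≈ 35.1 mH

Self-inductance is defined by L = NΦ_B/I (flux linkage over current).
L = (2150)(1.180×10^-4 Wb)/(7.23 A) = 3.509×10^-2 H.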